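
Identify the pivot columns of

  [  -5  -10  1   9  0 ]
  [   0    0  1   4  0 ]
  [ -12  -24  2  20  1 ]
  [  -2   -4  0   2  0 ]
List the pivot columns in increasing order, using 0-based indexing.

0, 2, 4

r1 → -1/5·r1
  [   1    2  -1/5  -9/5  0 ]
  [   0    0     1     4  0 ]
  [ -12  -24     2    20  1 ]
  [  -2   -4     0     2  0 ]
r3 → r3 + 12·r1
  [  1   2  -1/5  -9/5  0 ]
  [  0   0     1     4  0 ]
  [  0   0  -2/5  -8/5  1 ]
  [ -2  -4     0     2  0 ]
r4 → r4 + 2·r1
  [ 1  2  -1/5  -9/5  0 ]
  [ 0  0     1     4  0 ]
  [ 0  0  -2/5  -8/5  1 ]
  [ 0  0  -2/5  -8/5  0 ]
r3 → r3 + 2/5·r2
  [ 1  2  -1/5  -9/5  0 ]
  [ 0  0     1     4  0 ]
  [ 0  0     0     0  1 ]
  [ 0  0  -2/5  -8/5  0 ]
r4 → r4 + 2/5·r2
  [ 1  2  -1/5  -9/5  0 ]
  [ 0  0     1     4  0 ]
  [ 0  0     0     0  1 ]
  [ 0  0     0     0  0 ]
r1 → r1 + 1/5·r2
  [ 1  2  0  -1  0 ]
  [ 0  0  1   4  0 ]
  [ 0  0  0   0  1 ]
  [ 0  0  0   0  0 ]
Pivot columns are the columns containing a leading 1.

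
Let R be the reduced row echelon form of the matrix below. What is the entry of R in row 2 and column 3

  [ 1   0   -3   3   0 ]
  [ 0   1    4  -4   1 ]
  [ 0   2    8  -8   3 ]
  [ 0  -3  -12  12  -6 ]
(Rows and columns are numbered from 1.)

Subtract 2 times R2 from R3.
  [ 1   0   -3   3   0 ]
  [ 0   1    4  -4   1 ]
  [ 0   0    0   0   1 ]
  [ 0  -3  -12  12  -6 ]
Add 3 times R2 to R4.
  [ 1  0  -3   3   0 ]
  [ 0  1   4  -4   1 ]
  [ 0  0   0   0   1 ]
  [ 0  0   0   0  -3 ]
Add 3 times R3 to R4.
  [ 1  0  -3   3  0 ]
  [ 0  1   4  -4  1 ]
  [ 0  0   0   0  1 ]
  [ 0  0   0   0  0 ]
Subtract R3 from R2.
  [ 1  0  -3   3  0 ]
  [ 0  1   4  -4  0 ]
  [ 0  0   0   0  1 ]
  [ 0  0   0   0  0 ]

4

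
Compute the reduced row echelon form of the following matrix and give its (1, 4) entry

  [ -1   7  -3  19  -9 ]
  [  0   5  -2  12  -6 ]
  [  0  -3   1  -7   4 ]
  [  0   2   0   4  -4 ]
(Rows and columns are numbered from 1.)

r1 → -1·r1
r2 → 1/5·r2
r3 → r3 + 3·r2
r4 → r4 − 2·r2
r3 → -5·r3
r4 → r4 − 4/5·r3
r2 → r2 + 2/5·r3
r1 → r1 − 3·r3
r1 → r1 + 7·r2

-2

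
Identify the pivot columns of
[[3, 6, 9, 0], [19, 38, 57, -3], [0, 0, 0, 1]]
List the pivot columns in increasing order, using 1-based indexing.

Multiply r1 by 1/3.
  [  1   2   3   0 ]
  [ 19  38  57  -3 ]
  [  0   0   0   1 ]
Subtract 19 times r1 from r2.
  [ 1  2  3   0 ]
  [ 0  0  0  -3 ]
  [ 0  0  0   1 ]
Multiply r2 by -1/3.
  [ 1  2  3  0 ]
  [ 0  0  0  1 ]
  [ 0  0  0  1 ]
Subtract r2 from r3.
  [ 1  2  3  0 ]
  [ 0  0  0  1 ]
  [ 0  0  0  0 ]
Pivot columns are the columns containing a leading 1.

1, 4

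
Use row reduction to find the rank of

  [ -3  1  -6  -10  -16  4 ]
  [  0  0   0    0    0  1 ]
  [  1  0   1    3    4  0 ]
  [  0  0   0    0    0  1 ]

rank = 3

R1 → -1/3·R1
  [ 1  -1/3  2  10/3  16/3  -4/3 ]
  [ 0     0  0     0     0     1 ]
  [ 1     0  1     3     4     0 ]
  [ 0     0  0     0     0     1 ]
R3 → R3 − R1
  [ 1  -1/3   2  10/3  16/3  -4/3 ]
  [ 0     0   0     0     0     1 ]
  [ 0   1/3  -1  -1/3  -4/3   4/3 ]
  [ 0     0   0     0     0     1 ]
R2 <-> R3
  [ 1  -1/3   2  10/3  16/3  -4/3 ]
  [ 0   1/3  -1  -1/3  -4/3   4/3 ]
  [ 0     0   0     0     0     1 ]
  [ 0     0   0     0     0     1 ]
R2 → 3·R2
  [ 1  -1/3   2  10/3  16/3  -4/3 ]
  [ 0     1  -3    -1    -4     4 ]
  [ 0     0   0     0     0     1 ]
  [ 0     0   0     0     0     1 ]
R4 → R4 − R3
  [ 1  -1/3   2  10/3  16/3  -4/3 ]
  [ 0     1  -3    -1    -4     4 ]
  [ 0     0   0     0     0     1 ]
  [ 0     0   0     0     0     0 ]
R2 → R2 − 4·R3
  [ 1  -1/3   2  10/3  16/3  -4/3 ]
  [ 0     1  -3    -1    -4     0 ]
  [ 0     0   0     0     0     1 ]
  [ 0     0   0     0     0     0 ]
R1 → R1 + 4/3·R3
  [ 1  -1/3   2  10/3  16/3  0 ]
  [ 0     1  -3    -1    -4  0 ]
  [ 0     0   0     0     0  1 ]
  [ 0     0   0     0     0  0 ]
R1 → R1 + 1/3·R2
  [ 1  0   1   3   4  0 ]
  [ 0  1  -3  -1  -4  0 ]
  [ 0  0   0   0   0  1 ]
  [ 0  0   0   0   0  0 ]
The reduced form has 3 nonzero rows.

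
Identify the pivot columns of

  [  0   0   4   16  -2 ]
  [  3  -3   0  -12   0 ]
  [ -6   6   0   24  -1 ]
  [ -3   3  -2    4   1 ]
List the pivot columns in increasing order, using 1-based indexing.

Swap ρ1 and ρ2.
  [  3  -3   0  -12   0 ]
  [  0   0   4   16  -2 ]
  [ -6   6   0   24  -1 ]
  [ -3   3  -2    4   1 ]
Multiply ρ1 by 1/3.
  [  1  -1   0  -4   0 ]
  [  0   0   4  16  -2 ]
  [ -6   6   0  24  -1 ]
  [ -3   3  -2   4   1 ]
Add 6 times ρ1 to ρ3.
  [  1  -1   0  -4   0 ]
  [  0   0   4  16  -2 ]
  [  0   0   0   0  -1 ]
  [ -3   3  -2   4   1 ]
Add 3 times ρ1 to ρ4.
  [ 1  -1   0  -4   0 ]
  [ 0   0   4  16  -2 ]
  [ 0   0   0   0  -1 ]
  [ 0   0  -2  -8   1 ]
Multiply ρ2 by 1/4.
  [ 1  -1   0  -4     0 ]
  [ 0   0   1   4  -1/2 ]
  [ 0   0   0   0    -1 ]
  [ 0   0  -2  -8     1 ]
Add 2 times ρ2 to ρ4.
  [ 1  -1  0  -4     0 ]
  [ 0   0  1   4  -1/2 ]
  [ 0   0  0   0    -1 ]
  [ 0   0  0   0     0 ]
Multiply ρ3 by -1.
  [ 1  -1  0  -4     0 ]
  [ 0   0  1   4  -1/2 ]
  [ 0   0  0   0     1 ]
  [ 0   0  0   0     0 ]
Add 1/2 times ρ3 to ρ2.
  [ 1  -1  0  -4  0 ]
  [ 0   0  1   4  0 ]
  [ 0   0  0   0  1 ]
  [ 0   0  0   0  0 ]
Pivot columns are the columns containing a leading 1.

1, 3, 5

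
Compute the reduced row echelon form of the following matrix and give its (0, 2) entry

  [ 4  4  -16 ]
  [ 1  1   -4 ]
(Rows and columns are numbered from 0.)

Multiply ρ1 by 1/4.
  [ 1  1  -4 ]
  [ 1  1  -4 ]
Subtract ρ1 from ρ2.
  [ 1  1  -4 ]
  [ 0  0   0 ]

-4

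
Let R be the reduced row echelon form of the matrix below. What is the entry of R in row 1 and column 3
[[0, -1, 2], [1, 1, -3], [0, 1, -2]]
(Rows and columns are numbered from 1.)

r1 <-> r2
r2 -> -1·r2
r3 -> r3 − r2
r1 -> r1 − r2

-1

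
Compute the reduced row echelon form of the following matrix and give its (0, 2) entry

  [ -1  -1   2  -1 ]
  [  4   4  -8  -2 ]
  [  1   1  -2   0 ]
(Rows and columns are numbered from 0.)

R1 ← -1·R1
R2 ← R2 − 4·R1
R3 ← R3 − R1
R2 ← -1/6·R2
R3 ← R3 + R2
R1 ← R1 − R2

-2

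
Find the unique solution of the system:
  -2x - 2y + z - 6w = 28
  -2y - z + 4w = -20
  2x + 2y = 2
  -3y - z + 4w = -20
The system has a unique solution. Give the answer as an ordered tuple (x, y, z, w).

(1, 0, 0, -5)

Form the augmented matrix and row-reduce:
  [ -2  -2   1  -6  |   28 ]
  [  0  -2  -1   4  |  -20 ]
  [  2   2   0   0  |    2 ]
  [  0  -3  -1   4  |  -20 ]
Multiply R1 by -1/2.
  [ 1   1  -1/2  3  |  -14 ]
  [ 0  -2    -1  4  |  -20 ]
  [ 2   2     0  0  |    2 ]
  [ 0  -3    -1  4  |  -20 ]
Subtract 2 times R1 from R3.
  [ 1   1  -1/2   3  |  -14 ]
  [ 0  -2    -1   4  |  -20 ]
  [ 0   0     1  -6  |   30 ]
  [ 0  -3    -1   4  |  -20 ]
Multiply R2 by -1/2.
  [ 1   1  -1/2   3  |  -14 ]
  [ 0   1   1/2  -2  |   10 ]
  [ 0   0     1  -6  |   30 ]
  [ 0  -3    -1   4  |  -20 ]
Add 3 times R2 to R4.
  [ 1  1  -1/2   3  |  -14 ]
  [ 0  1   1/2  -2  |   10 ]
  [ 0  0     1  -6  |   30 ]
  [ 0  0   1/2  -2  |   10 ]
Subtract 1/2 times R3 from R4.
  [ 1  1  -1/2   3  |  -14 ]
  [ 0  1   1/2  -2  |   10 ]
  [ 0  0     1  -6  |   30 ]
  [ 0  0     0   1  |   -5 ]
Add 6 times R4 to R3.
  [ 1  1  -1/2   3  |  -14 ]
  [ 0  1   1/2  -2  |   10 ]
  [ 0  0     1   0  |    0 ]
  [ 0  0     0   1  |   -5 ]
Add 2 times R4 to R2.
  [ 1  1  -1/2  3  |  -14 ]
  [ 0  1   1/2  0  |    0 ]
  [ 0  0     1  0  |    0 ]
  [ 0  0     0  1  |   -5 ]
Subtract 3 times R4 from R1.
  [ 1  1  -1/2  0  |   1 ]
  [ 0  1   1/2  0  |   0 ]
  [ 0  0     1  0  |   0 ]
  [ 0  0     0  1  |  -5 ]
Subtract 1/2 times R3 from R2.
  [ 1  1  -1/2  0  |   1 ]
  [ 0  1     0  0  |   0 ]
  [ 0  0     1  0  |   0 ]
  [ 0  0     0  1  |  -5 ]
Add 1/2 times R3 to R1.
  [ 1  1  0  0  |   1 ]
  [ 0  1  0  0  |   0 ]
  [ 0  0  1  0  |   0 ]
  [ 0  0  0  1  |  -5 ]
Subtract R2 from R1.
  [ 1  0  0  0  |   1 ]
  [ 0  1  0  0  |   0 ]
  [ 0  0  1  0  |   0 ]
  [ 0  0  0  1  |  -5 ]
Reading off the last column: x = 1, y = 0, z = 0, w = -5.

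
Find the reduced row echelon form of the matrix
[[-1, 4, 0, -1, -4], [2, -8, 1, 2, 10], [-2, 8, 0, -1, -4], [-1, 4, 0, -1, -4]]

R1 → -1·R1
  [  1  -4  0   1   4 ]
  [  2  -8  1   2  10 ]
  [ -2   8  0  -1  -4 ]
  [ -1   4  0  -1  -4 ]
R2 → R2 − 2·R1
  [  1  -4  0   1   4 ]
  [  0   0  1   0   2 ]
  [ -2   8  0  -1  -4 ]
  [ -1   4  0  -1  -4 ]
R3 → R3 + 2·R1
  [  1  -4  0   1   4 ]
  [  0   0  1   0   2 ]
  [  0   0  0   1   4 ]
  [ -1   4  0  -1  -4 ]
R4 → R4 + R1
  [ 1  -4  0  1  4 ]
  [ 0   0  1  0  2 ]
  [ 0   0  0  1  4 ]
  [ 0   0  0  0  0 ]
R1 → R1 − R3
  [ 1  -4  0  0  0 ]
  [ 0   0  1  0  2 ]
  [ 0   0  0  1  4 ]
  [ 0   0  0  0  0 ]

[[1, -4, 0, 0, 0], [0, 0, 1, 0, 2], [0, 0, 0, 1, 4], [0, 0, 0, 0, 0]]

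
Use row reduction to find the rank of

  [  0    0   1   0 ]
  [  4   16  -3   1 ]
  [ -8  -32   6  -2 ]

rank = 2

R1 <-> R2
R1 → 1/4·R1
R3 → R3 + 8·R1
R1 → R1 + 3/4·R2
The reduced form has 2 nonzero rows.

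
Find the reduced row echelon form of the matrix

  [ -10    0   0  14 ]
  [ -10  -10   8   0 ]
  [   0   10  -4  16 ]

[[1, 0, 0, -7/5], [0, 1, 0, 9/5], [0, 0, 1, 1/2]]

r1 -> -1/10·r1
  [   1    0   0  -7/5 ]
  [ -10  -10   8     0 ]
  [   0   10  -4    16 ]
r2 -> r2 + 10·r1
  [ 1    0   0  -7/5 ]
  [ 0  -10   8   -14 ]
  [ 0   10  -4    16 ]
r2 -> -1/10·r2
  [ 1   0     0  -7/5 ]
  [ 0   1  -4/5   7/5 ]
  [ 0  10    -4    16 ]
r3 -> r3 − 10·r2
  [ 1  0     0  -7/5 ]
  [ 0  1  -4/5   7/5 ]
  [ 0  0     4     2 ]
r3 -> 1/4·r3
  [ 1  0     0  -7/5 ]
  [ 0  1  -4/5   7/5 ]
  [ 0  0     1   1/2 ]
r2 -> r2 + 4/5·r3
  [ 1  0  0  -7/5 ]
  [ 0  1  0   9/5 ]
  [ 0  0  1   1/2 ]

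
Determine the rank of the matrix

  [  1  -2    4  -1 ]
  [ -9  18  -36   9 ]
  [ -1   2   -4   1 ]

rank = 1

Add 9 times R1 to R2.
  [  1  -2   4  -1 ]
  [  0   0   0   0 ]
  [ -1   2  -4   1 ]
Add R1 to R3.
  [ 1  -2  4  -1 ]
  [ 0   0  0   0 ]
  [ 0   0  0   0 ]
The reduced form has 1 nonzero row.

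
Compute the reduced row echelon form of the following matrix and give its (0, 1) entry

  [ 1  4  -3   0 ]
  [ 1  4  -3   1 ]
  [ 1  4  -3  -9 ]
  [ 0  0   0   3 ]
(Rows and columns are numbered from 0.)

4

r2 → r2 − r1
  [ 1  4  -3   0 ]
  [ 0  0   0   1 ]
  [ 1  4  -3  -9 ]
  [ 0  0   0   3 ]
r3 → r3 − r1
  [ 1  4  -3   0 ]
  [ 0  0   0   1 ]
  [ 0  0   0  -9 ]
  [ 0  0   0   3 ]
r3 → r3 + 9·r2
  [ 1  4  -3  0 ]
  [ 0  0   0  1 ]
  [ 0  0   0  0 ]
  [ 0  0   0  3 ]
r4 → r4 − 3·r2
  [ 1  4  -3  0 ]
  [ 0  0   0  1 ]
  [ 0  0   0  0 ]
  [ 0  0   0  0 ]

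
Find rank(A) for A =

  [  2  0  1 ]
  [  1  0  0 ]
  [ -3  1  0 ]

rank = 3

r1 → 1/2·r1
  [  1  0  1/2 ]
  [  1  0    0 ]
  [ -3  1    0 ]
r2 → r2 − r1
  [  1  0   1/2 ]
  [  0  0  -1/2 ]
  [ -3  1     0 ]
r3 → r3 + 3·r1
  [ 1  0   1/2 ]
  [ 0  0  -1/2 ]
  [ 0  1   3/2 ]
r2 <-> r3
  [ 1  0   1/2 ]
  [ 0  1   3/2 ]
  [ 0  0  -1/2 ]
r3 → -2·r3
  [ 1  0  1/2 ]
  [ 0  1  3/2 ]
  [ 0  0    1 ]
r2 → r2 − 3/2·r3
  [ 1  0  1/2 ]
  [ 0  1    0 ]
  [ 0  0    1 ]
r1 → r1 − 1/2·r3
  [ 1  0  0 ]
  [ 0  1  0 ]
  [ 0  0  1 ]
The reduced form has 3 nonzero rows.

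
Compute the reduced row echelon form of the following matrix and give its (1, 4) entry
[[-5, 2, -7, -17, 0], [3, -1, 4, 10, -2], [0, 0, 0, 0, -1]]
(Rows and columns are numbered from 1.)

3

ρ1 := -1/5·ρ1
  [ 1  -2/5  7/5  17/5   0 ]
  [ 3    -1    4    10  -2 ]
  [ 0     0    0     0  -1 ]
ρ2 := ρ2 − 3·ρ1
  [ 1  -2/5   7/5  17/5   0 ]
  [ 0   1/5  -1/5  -1/5  -2 ]
  [ 0     0     0     0  -1 ]
ρ2 := 5·ρ2
  [ 1  -2/5  7/5  17/5    0 ]
  [ 0     1   -1    -1  -10 ]
  [ 0     0    0     0   -1 ]
ρ3 := -1·ρ3
  [ 1  -2/5  7/5  17/5    0 ]
  [ 0     1   -1    -1  -10 ]
  [ 0     0    0     0    1 ]
ρ2 := ρ2 + 10·ρ3
  [ 1  -2/5  7/5  17/5  0 ]
  [ 0     1   -1    -1  0 ]
  [ 0     0    0     0  1 ]
ρ1 := ρ1 + 2/5·ρ2
  [ 1  0   1   3  0 ]
  [ 0  1  -1  -1  0 ]
  [ 0  0   0   0  1 ]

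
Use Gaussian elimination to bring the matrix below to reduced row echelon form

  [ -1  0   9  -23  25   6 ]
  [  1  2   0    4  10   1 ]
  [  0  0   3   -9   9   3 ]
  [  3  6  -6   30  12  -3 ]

ρ1 -> -1·ρ1
  [ 1  0  -9  23  -25  -6 ]
  [ 1  2   0   4   10   1 ]
  [ 0  0   3  -9    9   3 ]
  [ 3  6  -6  30   12  -3 ]
ρ2 -> ρ2 − ρ1
  [ 1  0  -9   23  -25  -6 ]
  [ 0  2   9  -19   35   7 ]
  [ 0  0   3   -9    9   3 ]
  [ 3  6  -6   30   12  -3 ]
ρ4 -> ρ4 − 3·ρ1
  [ 1  0  -9   23  -25  -6 ]
  [ 0  2   9  -19   35   7 ]
  [ 0  0   3   -9    9   3 ]
  [ 0  6  21  -39   87  15 ]
ρ2 -> 1/2·ρ2
  [ 1  0   -9     23   -25   -6 ]
  [ 0  1  9/2  -19/2  35/2  7/2 ]
  [ 0  0    3     -9     9    3 ]
  [ 0  6   21    -39    87   15 ]
ρ4 -> ρ4 − 6·ρ2
  [ 1  0   -9     23   -25   -6 ]
  [ 0  1  9/2  -19/2  35/2  7/2 ]
  [ 0  0    3     -9     9    3 ]
  [ 0  0   -6     18   -18   -6 ]
ρ3 -> 1/3·ρ3
  [ 1  0   -9     23   -25   -6 ]
  [ 0  1  9/2  -19/2  35/2  7/2 ]
  [ 0  0    1     -3     3    1 ]
  [ 0  0   -6     18   -18   -6 ]
ρ4 -> ρ4 + 6·ρ3
  [ 1  0   -9     23   -25   -6 ]
  [ 0  1  9/2  -19/2  35/2  7/2 ]
  [ 0  0    1     -3     3    1 ]
  [ 0  0    0      0     0    0 ]
ρ2 -> ρ2 − 9/2·ρ3
  [ 1  0  -9  23  -25  -6 ]
  [ 0  1   0   4    4  -1 ]
  [ 0  0   1  -3    3   1 ]
  [ 0  0   0   0    0   0 ]
ρ1 -> ρ1 + 9·ρ3
  [ 1  0  0  -4  2   3 ]
  [ 0  1  0   4  4  -1 ]
  [ 0  0  1  -3  3   1 ]
  [ 0  0  0   0  0   0 ]

[[1, 0, 0, -4, 2, 3], [0, 1, 0, 4, 4, -1], [0, 0, 1, -3, 3, 1], [0, 0, 0, 0, 0, 0]]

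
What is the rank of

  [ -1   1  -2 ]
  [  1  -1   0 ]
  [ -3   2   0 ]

R1 -> -1·R1
  [  1  -1  2 ]
  [  1  -1  0 ]
  [ -3   2  0 ]
R2 -> R2 − R1
  [  1  -1   2 ]
  [  0   0  -2 ]
  [ -3   2   0 ]
R3 -> R3 + 3·R1
  [ 1  -1   2 ]
  [ 0   0  -2 ]
  [ 0  -1   6 ]
R2 ↔ R3
  [ 1  -1   2 ]
  [ 0  -1   6 ]
  [ 0   0  -2 ]
R2 -> -1·R2
  [ 1  -1   2 ]
  [ 0   1  -6 ]
  [ 0   0  -2 ]
R3 -> -1/2·R3
  [ 1  -1   2 ]
  [ 0   1  -6 ]
  [ 0   0   1 ]
R2 -> R2 + 6·R3
  [ 1  -1  2 ]
  [ 0   1  0 ]
  [ 0   0  1 ]
R1 -> R1 − 2·R3
  [ 1  -1  0 ]
  [ 0   1  0 ]
  [ 0   0  1 ]
R1 -> R1 + R2
  [ 1  0  0 ]
  [ 0  1  0 ]
  [ 0  0  1 ]
The reduced form has 3 nonzero rows.

rank = 3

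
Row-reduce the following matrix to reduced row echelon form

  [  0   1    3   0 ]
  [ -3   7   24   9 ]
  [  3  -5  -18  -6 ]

[[1, 0, -1, 0], [0, 1, 3, 0], [0, 0, 0, 1]]

ρ1 ↔ ρ2
  [ -3   7   24   9 ]
  [  0   1    3   0 ]
  [  3  -5  -18  -6 ]
ρ1 := -1/3·ρ1
  [ 1  -7/3   -8  -3 ]
  [ 0     1    3   0 ]
  [ 3    -5  -18  -6 ]
ρ3 := ρ3 − 3·ρ1
  [ 1  -7/3  -8  -3 ]
  [ 0     1   3   0 ]
  [ 0     2   6   3 ]
ρ3 := ρ3 − 2·ρ2
  [ 1  -7/3  -8  -3 ]
  [ 0     1   3   0 ]
  [ 0     0   0   3 ]
ρ3 := 1/3·ρ3
  [ 1  -7/3  -8  -3 ]
  [ 0     1   3   0 ]
  [ 0     0   0   1 ]
ρ1 := ρ1 + 3·ρ3
  [ 1  -7/3  -8  0 ]
  [ 0     1   3  0 ]
  [ 0     0   0  1 ]
ρ1 := ρ1 + 7/3·ρ2
  [ 1  0  -1  0 ]
  [ 0  1   3  0 ]
  [ 0  0   0  1 ]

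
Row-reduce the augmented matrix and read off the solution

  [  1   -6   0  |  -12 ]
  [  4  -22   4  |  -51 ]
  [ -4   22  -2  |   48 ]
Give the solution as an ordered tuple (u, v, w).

(-3, 3/2, -3/2)

R2 -> R2 − 4·R1
  [  1  -6   0  |  -12 ]
  [  0   2   4  |   -3 ]
  [ -4  22  -2  |   48 ]
R3 -> R3 + 4·R1
  [ 1  -6   0  |  -12 ]
  [ 0   2   4  |   -3 ]
  [ 0  -2  -2  |    0 ]
R2 -> 1/2·R2
  [ 1  -6   0  |   -12 ]
  [ 0   1   2  |  -3/2 ]
  [ 0  -2  -2  |     0 ]
R3 -> R3 + 2·R2
  [ 1  -6  0  |   -12 ]
  [ 0   1  2  |  -3/2 ]
  [ 0   0  2  |    -3 ]
R3 -> 1/2·R3
  [ 1  -6  0  |   -12 ]
  [ 0   1  2  |  -3/2 ]
  [ 0   0  1  |  -3/2 ]
R2 -> R2 − 2·R3
  [ 1  -6  0  |   -12 ]
  [ 0   1  0  |   3/2 ]
  [ 0   0  1  |  -3/2 ]
R1 -> R1 + 6·R2
  [ 1  0  0  |    -3 ]
  [ 0  1  0  |   3/2 ]
  [ 0  0  1  |  -3/2 ]
Reading off the last column: u = -3, v = 3/2, w = -3/2.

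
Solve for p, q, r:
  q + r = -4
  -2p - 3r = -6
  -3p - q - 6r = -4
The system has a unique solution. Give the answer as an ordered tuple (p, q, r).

(6, -2, -2)

Form the augmented matrix and row-reduce:
  [  0   1   1  |  -4 ]
  [ -2   0  -3  |  -6 ]
  [ -3  -1  -6  |  -4 ]
Swap R1 and R2.
  [ -2   0  -3  |  -6 ]
  [  0   1   1  |  -4 ]
  [ -3  -1  -6  |  -4 ]
Multiply R1 by -1/2.
  [  1   0  3/2  |   3 ]
  [  0   1    1  |  -4 ]
  [ -3  -1   -6  |  -4 ]
Add 3 times R1 to R3.
  [ 1   0   3/2  |   3 ]
  [ 0   1     1  |  -4 ]
  [ 0  -1  -3/2  |   5 ]
Add R2 to R3.
  [ 1  0   3/2  |   3 ]
  [ 0  1     1  |  -4 ]
  [ 0  0  -1/2  |   1 ]
Multiply R3 by -2.
  [ 1  0  3/2  |   3 ]
  [ 0  1    1  |  -4 ]
  [ 0  0    1  |  -2 ]
Subtract R3 from R2.
  [ 1  0  3/2  |   3 ]
  [ 0  1    0  |  -2 ]
  [ 0  0    1  |  -2 ]
Subtract 3/2 times R3 from R1.
  [ 1  0  0  |   6 ]
  [ 0  1  0  |  -2 ]
  [ 0  0  1  |  -2 ]
Reading off the last column: p = 6, q = -2, r = -2.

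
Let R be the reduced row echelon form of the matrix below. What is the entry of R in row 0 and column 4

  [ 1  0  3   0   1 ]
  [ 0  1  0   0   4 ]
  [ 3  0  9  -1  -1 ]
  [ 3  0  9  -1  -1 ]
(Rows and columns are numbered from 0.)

R3 → R3 − 3·R1
  [ 1  0  3   0   1 ]
  [ 0  1  0   0   4 ]
  [ 0  0  0  -1  -4 ]
  [ 3  0  9  -1  -1 ]
R4 → R4 − 3·R1
  [ 1  0  3   0   1 ]
  [ 0  1  0   0   4 ]
  [ 0  0  0  -1  -4 ]
  [ 0  0  0  -1  -4 ]
R3 → -1·R3
  [ 1  0  3   0   1 ]
  [ 0  1  0   0   4 ]
  [ 0  0  0   1   4 ]
  [ 0  0  0  -1  -4 ]
R4 → R4 + R3
  [ 1  0  3  0  1 ]
  [ 0  1  0  0  4 ]
  [ 0  0  0  1  4 ]
  [ 0  0  0  0  0 ]

1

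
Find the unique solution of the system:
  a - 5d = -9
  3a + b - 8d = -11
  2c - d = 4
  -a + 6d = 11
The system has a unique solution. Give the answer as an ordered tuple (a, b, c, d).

Form the augmented matrix and row-reduce:
  [  1  0  0  -5  |   -9 ]
  [  3  1  0  -8  |  -11 ]
  [  0  0  2  -1  |    4 ]
  [ -1  0  0   6  |   11 ]
R2 -> R2 − 3·R1
  [  1  0  0  -5  |  -9 ]
  [  0  1  0   7  |  16 ]
  [  0  0  2  -1  |   4 ]
  [ -1  0  0   6  |  11 ]
R4 -> R4 + R1
  [ 1  0  0  -5  |  -9 ]
  [ 0  1  0   7  |  16 ]
  [ 0  0  2  -1  |   4 ]
  [ 0  0  0   1  |   2 ]
R3 -> 1/2·R3
  [ 1  0  0    -5  |  -9 ]
  [ 0  1  0     7  |  16 ]
  [ 0  0  1  -1/2  |   2 ]
  [ 0  0  0     1  |   2 ]
R3 -> R3 + 1/2·R4
  [ 1  0  0  -5  |  -9 ]
  [ 0  1  0   7  |  16 ]
  [ 0  0  1   0  |   3 ]
  [ 0  0  0   1  |   2 ]
R2 -> R2 − 7·R4
  [ 1  0  0  -5  |  -9 ]
  [ 0  1  0   0  |   2 ]
  [ 0  0  1   0  |   3 ]
  [ 0  0  0   1  |   2 ]
R1 -> R1 + 5·R4
  [ 1  0  0  0  |  1 ]
  [ 0  1  0  0  |  2 ]
  [ 0  0  1  0  |  3 ]
  [ 0  0  0  1  |  2 ]
Reading off the last column: a = 1, b = 2, c = 3, d = 2.

(1, 2, 3, 2)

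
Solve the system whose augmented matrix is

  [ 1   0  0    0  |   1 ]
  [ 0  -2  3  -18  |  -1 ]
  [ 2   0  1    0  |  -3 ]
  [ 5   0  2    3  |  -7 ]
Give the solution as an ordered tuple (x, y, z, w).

(1, -1, -5, -2/3)

R3 ← R3 − 2·R1
  [ 1   0  0    0  |   1 ]
  [ 0  -2  3  -18  |  -1 ]
  [ 0   0  1    0  |  -5 ]
  [ 5   0  2    3  |  -7 ]
R4 ← R4 − 5·R1
  [ 1   0  0    0  |    1 ]
  [ 0  -2  3  -18  |   -1 ]
  [ 0   0  1    0  |   -5 ]
  [ 0   0  2    3  |  -12 ]
R2 ← -1/2·R2
  [ 1  0     0  0  |    1 ]
  [ 0  1  -3/2  9  |  1/2 ]
  [ 0  0     1  0  |   -5 ]
  [ 0  0     2  3  |  -12 ]
R4 ← R4 − 2·R3
  [ 1  0     0  0  |    1 ]
  [ 0  1  -3/2  9  |  1/2 ]
  [ 0  0     1  0  |   -5 ]
  [ 0  0     0  3  |   -2 ]
R4 ← 1/3·R4
  [ 1  0     0  0  |     1 ]
  [ 0  1  -3/2  9  |   1/2 ]
  [ 0  0     1  0  |    -5 ]
  [ 0  0     0  1  |  -2/3 ]
R2 ← R2 − 9·R4
  [ 1  0     0  0  |     1 ]
  [ 0  1  -3/2  0  |  13/2 ]
  [ 0  0     1  0  |    -5 ]
  [ 0  0     0  1  |  -2/3 ]
R2 ← R2 + 3/2·R3
  [ 1  0  0  0  |     1 ]
  [ 0  1  0  0  |    -1 ]
  [ 0  0  1  0  |    -5 ]
  [ 0  0  0  1  |  -2/3 ]
Reading off the last column: x = 1, y = -1, z = -5, w = -2/3.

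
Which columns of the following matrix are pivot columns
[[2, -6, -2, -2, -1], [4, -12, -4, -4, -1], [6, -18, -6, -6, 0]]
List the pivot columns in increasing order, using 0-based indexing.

0, 4

R1 -> 1/2·R1
  [ 1   -3  -1  -1  -1/2 ]
  [ 4  -12  -4  -4    -1 ]
  [ 6  -18  -6  -6     0 ]
R2 -> R2 − 4·R1
  [ 1   -3  -1  -1  -1/2 ]
  [ 0    0   0   0     1 ]
  [ 6  -18  -6  -6     0 ]
R3 -> R3 − 6·R1
  [ 1  -3  -1  -1  -1/2 ]
  [ 0   0   0   0     1 ]
  [ 0   0   0   0     3 ]
R3 -> R3 − 3·R2
  [ 1  -3  -1  -1  -1/2 ]
  [ 0   0   0   0     1 ]
  [ 0   0   0   0     0 ]
R1 -> R1 + 1/2·R2
  [ 1  -3  -1  -1  0 ]
  [ 0   0   0   0  1 ]
  [ 0   0   0   0  0 ]
Pivot columns are the columns containing a leading 1.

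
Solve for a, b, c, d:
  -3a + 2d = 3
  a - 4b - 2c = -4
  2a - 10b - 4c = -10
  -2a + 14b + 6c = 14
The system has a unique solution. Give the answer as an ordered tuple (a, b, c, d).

(0, 1, 0, 3/2)

Form the augmented matrix and row-reduce:
  [ -3    0   0  2  |    3 ]
  [  1   -4  -2  0  |   -4 ]
  [  2  -10  -4  0  |  -10 ]
  [ -2   14   6  0  |   14 ]
R1 → -1/3·R1
  [  1    0   0  -2/3  |   -1 ]
  [  1   -4  -2     0  |   -4 ]
  [  2  -10  -4     0  |  -10 ]
  [ -2   14   6     0  |   14 ]
R2 → R2 − R1
  [  1    0   0  -2/3  |   -1 ]
  [  0   -4  -2   2/3  |   -3 ]
  [  2  -10  -4     0  |  -10 ]
  [ -2   14   6     0  |   14 ]
R3 → R3 − 2·R1
  [  1    0   0  -2/3  |  -1 ]
  [  0   -4  -2   2/3  |  -3 ]
  [  0  -10  -4   4/3  |  -8 ]
  [ -2   14   6     0  |  14 ]
R4 → R4 + 2·R1
  [ 1    0   0  -2/3  |  -1 ]
  [ 0   -4  -2   2/3  |  -3 ]
  [ 0  -10  -4   4/3  |  -8 ]
  [ 0   14   6  -4/3  |  12 ]
R2 → -1/4·R2
  [ 1    0    0  -2/3  |   -1 ]
  [ 0    1  1/2  -1/6  |  3/4 ]
  [ 0  -10   -4   4/3  |   -8 ]
  [ 0   14    6  -4/3  |   12 ]
R3 → R3 + 10·R2
  [ 1   0    0  -2/3  |    -1 ]
  [ 0   1  1/2  -1/6  |   3/4 ]
  [ 0   0    1  -1/3  |  -1/2 ]
  [ 0  14    6  -4/3  |    12 ]
R4 → R4 − 14·R2
  [ 1  0    0  -2/3  |    -1 ]
  [ 0  1  1/2  -1/6  |   3/4 ]
  [ 0  0    1  -1/3  |  -1/2 ]
  [ 0  0   -1     1  |   3/2 ]
R4 → R4 + R3
  [ 1  0    0  -2/3  |    -1 ]
  [ 0  1  1/2  -1/6  |   3/4 ]
  [ 0  0    1  -1/3  |  -1/2 ]
  [ 0  0    0   2/3  |     1 ]
R4 → 3/2·R4
  [ 1  0    0  -2/3  |    -1 ]
  [ 0  1  1/2  -1/6  |   3/4 ]
  [ 0  0    1  -1/3  |  -1/2 ]
  [ 0  0    0     1  |   3/2 ]
R3 → R3 + 1/3·R4
  [ 1  0    0  -2/3  |   -1 ]
  [ 0  1  1/2  -1/6  |  3/4 ]
  [ 0  0    1     0  |    0 ]
  [ 0  0    0     1  |  3/2 ]
R2 → R2 + 1/6·R4
  [ 1  0    0  -2/3  |   -1 ]
  [ 0  1  1/2     0  |    1 ]
  [ 0  0    1     0  |    0 ]
  [ 0  0    0     1  |  3/2 ]
R1 → R1 + 2/3·R4
  [ 1  0    0  0  |    0 ]
  [ 0  1  1/2  0  |    1 ]
  [ 0  0    1  0  |    0 ]
  [ 0  0    0  1  |  3/2 ]
R2 → R2 − 1/2·R3
  [ 1  0  0  0  |    0 ]
  [ 0  1  0  0  |    1 ]
  [ 0  0  1  0  |    0 ]
  [ 0  0  0  1  |  3/2 ]
Reading off the last column: a = 0, b = 1, c = 0, d = 3/2.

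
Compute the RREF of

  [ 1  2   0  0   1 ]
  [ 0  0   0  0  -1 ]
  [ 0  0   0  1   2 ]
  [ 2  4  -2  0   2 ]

Subtract 2 times ρ1 from ρ4.
Swap ρ2 and ρ4.
Multiply ρ2 by -1/2.
Multiply ρ4 by -1.
Subtract 2 times ρ4 from ρ3.
Subtract ρ4 from ρ1.

[[1, 2, 0, 0, 0], [0, 0, 1, 0, 0], [0, 0, 0, 1, 0], [0, 0, 0, 0, 1]]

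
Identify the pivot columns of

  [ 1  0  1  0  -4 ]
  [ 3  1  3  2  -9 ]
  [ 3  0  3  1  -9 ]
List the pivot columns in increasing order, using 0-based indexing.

0, 1, 3

ρ2 := ρ2 − 3·ρ1
  [ 1  0  1  0  -4 ]
  [ 0  1  0  2   3 ]
  [ 3  0  3  1  -9 ]
ρ3 := ρ3 − 3·ρ1
  [ 1  0  1  0  -4 ]
  [ 0  1  0  2   3 ]
  [ 0  0  0  1   3 ]
ρ2 := ρ2 − 2·ρ3
  [ 1  0  1  0  -4 ]
  [ 0  1  0  0  -3 ]
  [ 0  0  0  1   3 ]
Pivot columns are the columns containing a leading 1.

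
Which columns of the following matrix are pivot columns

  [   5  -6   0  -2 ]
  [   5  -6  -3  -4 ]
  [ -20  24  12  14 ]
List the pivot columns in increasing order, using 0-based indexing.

0, 2, 3

Multiply R1 by 1/5.
  [   1  -6/5   0  -2/5 ]
  [   5    -6  -3    -4 ]
  [ -20    24  12    14 ]
Subtract 5 times R1 from R2.
  [   1  -6/5   0  -2/5 ]
  [   0     0  -3    -2 ]
  [ -20    24  12    14 ]
Add 20 times R1 to R3.
  [ 1  -6/5   0  -2/5 ]
  [ 0     0  -3    -2 ]
  [ 0     0  12     6 ]
Multiply R2 by -1/3.
  [ 1  -6/5   0  -2/5 ]
  [ 0     0   1   2/3 ]
  [ 0     0  12     6 ]
Subtract 12 times R2 from R3.
  [ 1  -6/5  0  -2/5 ]
  [ 0     0  1   2/3 ]
  [ 0     0  0    -2 ]
Multiply R3 by -1/2.
  [ 1  -6/5  0  -2/5 ]
  [ 0     0  1   2/3 ]
  [ 0     0  0     1 ]
Subtract 2/3 times R3 from R2.
  [ 1  -6/5  0  -2/5 ]
  [ 0     0  1     0 ]
  [ 0     0  0     1 ]
Add 2/5 times R3 to R1.
  [ 1  -6/5  0  0 ]
  [ 0     0  1  0 ]
  [ 0     0  0  1 ]
Pivot columns are the columns containing a leading 1.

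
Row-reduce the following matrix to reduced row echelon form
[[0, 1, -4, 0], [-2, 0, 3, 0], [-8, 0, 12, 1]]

[[1, 0, -3/2, 0], [0, 1, -4, 0], [0, 0, 0, 1]]

R1 ↔ R2
  [ -2  0   3  0 ]
  [  0  1  -4  0 ]
  [ -8  0  12  1 ]
R1 := -1/2·R1
  [  1  0  -3/2  0 ]
  [  0  1    -4  0 ]
  [ -8  0    12  1 ]
R3 := R3 + 8·R1
  [ 1  0  -3/2  0 ]
  [ 0  1    -4  0 ]
  [ 0  0     0  1 ]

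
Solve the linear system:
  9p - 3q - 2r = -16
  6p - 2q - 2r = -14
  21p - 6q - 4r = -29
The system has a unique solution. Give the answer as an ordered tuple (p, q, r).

(1, 5, 5)

Form the augmented matrix and row-reduce:
  [  9  -3  -2  |  -16 ]
  [  6  -2  -2  |  -14 ]
  [ 21  -6  -4  |  -29 ]
Multiply R1 by 1/9.
  [  1  -1/3  -2/9  |  -16/9 ]
  [  6    -2    -2  |    -14 ]
  [ 21    -6    -4  |    -29 ]
Subtract 6 times R1 from R2.
  [  1  -1/3  -2/9  |  -16/9 ]
  [  0     0  -2/3  |  -10/3 ]
  [ 21    -6    -4  |    -29 ]
Subtract 21 times R1 from R3.
  [ 1  -1/3  -2/9  |  -16/9 ]
  [ 0     0  -2/3  |  -10/3 ]
  [ 0     1   2/3  |   25/3 ]
Swap R2 and R3.
  [ 1  -1/3  -2/9  |  -16/9 ]
  [ 0     1   2/3  |   25/3 ]
  [ 0     0  -2/3  |  -10/3 ]
Multiply R3 by -3/2.
  [ 1  -1/3  -2/9  |  -16/9 ]
  [ 0     1   2/3  |   25/3 ]
  [ 0     0     1  |      5 ]
Subtract 2/3 times R3 from R2.
  [ 1  -1/3  -2/9  |  -16/9 ]
  [ 0     1     0  |      5 ]
  [ 0     0     1  |      5 ]
Add 2/9 times R3 to R1.
  [ 1  -1/3  0  |  -2/3 ]
  [ 0     1  0  |     5 ]
  [ 0     0  1  |     5 ]
Add 1/3 times R2 to R1.
  [ 1  0  0  |  1 ]
  [ 0  1  0  |  5 ]
  [ 0  0  1  |  5 ]
Reading off the last column: p = 1, q = 5, r = 5.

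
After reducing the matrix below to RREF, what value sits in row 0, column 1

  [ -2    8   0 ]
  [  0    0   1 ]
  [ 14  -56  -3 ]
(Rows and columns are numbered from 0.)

-4

Multiply R1 by -1/2.
  [  1   -4   0 ]
  [  0    0   1 ]
  [ 14  -56  -3 ]
Subtract 14 times R1 from R3.
  [ 1  -4   0 ]
  [ 0   0   1 ]
  [ 0   0  -3 ]
Add 3 times R2 to R3.
  [ 1  -4  0 ]
  [ 0   0  1 ]
  [ 0   0  0 ]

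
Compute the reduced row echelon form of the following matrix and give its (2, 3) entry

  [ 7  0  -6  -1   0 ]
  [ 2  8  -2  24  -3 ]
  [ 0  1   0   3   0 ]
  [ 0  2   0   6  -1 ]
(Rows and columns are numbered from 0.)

-1

ρ1 := 1/7·ρ1
  [ 1  0  -6/7  -1/7   0 ]
  [ 2  8    -2    24  -3 ]
  [ 0  1     0     3   0 ]
  [ 0  2     0     6  -1 ]
ρ2 := ρ2 − 2·ρ1
  [ 1  0  -6/7   -1/7   0 ]
  [ 0  8  -2/7  170/7  -3 ]
  [ 0  1     0      3   0 ]
  [ 0  2     0      6  -1 ]
ρ2 := 1/8·ρ2
  [ 1  0   -6/7   -1/7     0 ]
  [ 0  1  -1/28  85/28  -3/8 ]
  [ 0  1      0      3     0 ]
  [ 0  2      0      6    -1 ]
ρ3 := ρ3 − ρ2
  [ 1  0   -6/7   -1/7     0 ]
  [ 0  1  -1/28  85/28  -3/8 ]
  [ 0  0   1/28  -1/28   3/8 ]
  [ 0  2      0      6    -1 ]
ρ4 := ρ4 − 2·ρ2
  [ 1  0   -6/7   -1/7     0 ]
  [ 0  1  -1/28  85/28  -3/8 ]
  [ 0  0   1/28  -1/28   3/8 ]
  [ 0  0   1/14  -1/14  -1/4 ]
ρ3 := 28·ρ3
  [ 1  0   -6/7   -1/7     0 ]
  [ 0  1  -1/28  85/28  -3/8 ]
  [ 0  0      1     -1  21/2 ]
  [ 0  0   1/14  -1/14  -1/4 ]
ρ4 := ρ4 − 1/14·ρ3
  [ 1  0   -6/7   -1/7     0 ]
  [ 0  1  -1/28  85/28  -3/8 ]
  [ 0  0      1     -1  21/2 ]
  [ 0  0      0      0    -1 ]
ρ4 := -1·ρ4
  [ 1  0   -6/7   -1/7     0 ]
  [ 0  1  -1/28  85/28  -3/8 ]
  [ 0  0      1     -1  21/2 ]
  [ 0  0      0      0     1 ]
ρ3 := ρ3 − 21/2·ρ4
  [ 1  0   -6/7   -1/7     0 ]
  [ 0  1  -1/28  85/28  -3/8 ]
  [ 0  0      1     -1     0 ]
  [ 0  0      0      0     1 ]
ρ2 := ρ2 + 3/8·ρ4
  [ 1  0   -6/7   -1/7  0 ]
  [ 0  1  -1/28  85/28  0 ]
  [ 0  0      1     -1  0 ]
  [ 0  0      0      0  1 ]
ρ2 := ρ2 + 1/28·ρ3
  [ 1  0  -6/7  -1/7  0 ]
  [ 0  1     0     3  0 ]
  [ 0  0     1    -1  0 ]
  [ 0  0     0     0  1 ]
ρ1 := ρ1 + 6/7·ρ3
  [ 1  0  0  -1  0 ]
  [ 0  1  0   3  0 ]
  [ 0  0  1  -1  0 ]
  [ 0  0  0   0  1 ]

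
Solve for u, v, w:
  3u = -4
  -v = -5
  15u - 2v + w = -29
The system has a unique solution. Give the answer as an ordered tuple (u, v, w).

Form the augmented matrix and row-reduce:
  [  3   0  0  |   -4 ]
  [  0  -1  0  |   -5 ]
  [ 15  -2  1  |  -29 ]
R1 ← 1/3·R1
R3 ← R3 − 15·R1
R2 ← -1·R2
R3 ← R3 + 2·R2
Reading off the last column: u = -4/3, v = 5, w = 1.

(-4/3, 5, 1)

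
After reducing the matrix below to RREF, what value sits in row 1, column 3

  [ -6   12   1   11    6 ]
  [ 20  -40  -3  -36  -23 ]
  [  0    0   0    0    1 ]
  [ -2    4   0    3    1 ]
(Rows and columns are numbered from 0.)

2

Multiply R1 by -1/6.
Subtract 20 times R1 from R2.
Add 2 times R1 to R4.
Multiply R2 by 3.
Add 1/3 times R2 to R4.
Add 4 times R3 to R4.
Add 9 times R3 to R2.
Add R3 to R1.
Add 1/6 times R2 to R1.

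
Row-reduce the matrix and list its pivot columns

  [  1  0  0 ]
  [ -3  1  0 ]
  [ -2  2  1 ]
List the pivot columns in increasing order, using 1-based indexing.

R2 := R2 + 3·R1
  [  1  0  0 ]
  [  0  1  0 ]
  [ -2  2  1 ]
R3 := R3 + 2·R1
  [ 1  0  0 ]
  [ 0  1  0 ]
  [ 0  2  1 ]
R3 := R3 − 2·R2
  [ 1  0  0 ]
  [ 0  1  0 ]
  [ 0  0  1 ]
Pivot columns are the columns containing a leading 1.

1, 2, 3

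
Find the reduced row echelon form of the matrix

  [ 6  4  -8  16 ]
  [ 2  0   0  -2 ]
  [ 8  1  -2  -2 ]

[[1, 0, 0, 0], [0, 1, -2, 0], [0, 0, 0, 1]]

R1 ← 1/6·R1
  [ 1  2/3  -4/3  8/3 ]
  [ 2    0     0   -2 ]
  [ 8    1    -2   -2 ]
R2 ← R2 − 2·R1
  [ 1   2/3  -4/3    8/3 ]
  [ 0  -4/3   8/3  -22/3 ]
  [ 8     1    -2     -2 ]
R3 ← R3 − 8·R1
  [ 1    2/3  -4/3    8/3 ]
  [ 0   -4/3   8/3  -22/3 ]
  [ 0  -13/3  26/3  -70/3 ]
R2 ← -3/4·R2
  [ 1    2/3  -4/3    8/3 ]
  [ 0      1    -2   11/2 ]
  [ 0  -13/3  26/3  -70/3 ]
R3 ← R3 + 13/3·R2
  [ 1  2/3  -4/3   8/3 ]
  [ 0    1    -2  11/2 ]
  [ 0    0     0   1/2 ]
R3 ← 2·R3
  [ 1  2/3  -4/3   8/3 ]
  [ 0    1    -2  11/2 ]
  [ 0    0     0     1 ]
R2 ← R2 − 11/2·R3
  [ 1  2/3  -4/3  8/3 ]
  [ 0    1    -2    0 ]
  [ 0    0     0    1 ]
R1 ← R1 − 8/3·R3
  [ 1  2/3  -4/3  0 ]
  [ 0    1    -2  0 ]
  [ 0    0     0  1 ]
R1 ← R1 − 2/3·R2
  [ 1  0   0  0 ]
  [ 0  1  -2  0 ]
  [ 0  0   0  1 ]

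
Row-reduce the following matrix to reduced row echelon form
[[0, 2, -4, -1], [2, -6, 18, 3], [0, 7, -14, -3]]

ρ1 <=> ρ2
  [ 2  -6   18   3 ]
  [ 0   2   -4  -1 ]
  [ 0   7  -14  -3 ]
ρ1 → 1/2·ρ1
  [ 1  -3    9  3/2 ]
  [ 0   2   -4   -1 ]
  [ 0   7  -14   -3 ]
ρ2 → 1/2·ρ2
  [ 1  -3    9   3/2 ]
  [ 0   1   -2  -1/2 ]
  [ 0   7  -14    -3 ]
ρ3 → ρ3 − 7·ρ2
  [ 1  -3   9   3/2 ]
  [ 0   1  -2  -1/2 ]
  [ 0   0   0   1/2 ]
ρ3 → 2·ρ3
  [ 1  -3   9   3/2 ]
  [ 0   1  -2  -1/2 ]
  [ 0   0   0     1 ]
ρ2 → ρ2 + 1/2·ρ3
  [ 1  -3   9  3/2 ]
  [ 0   1  -2    0 ]
  [ 0   0   0    1 ]
ρ1 → ρ1 − 3/2·ρ3
  [ 1  -3   9  0 ]
  [ 0   1  -2  0 ]
  [ 0   0   0  1 ]
ρ1 → ρ1 + 3·ρ2
  [ 1  0   3  0 ]
  [ 0  1  -2  0 ]
  [ 0  0   0  1 ]

[[1, 0, 3, 0], [0, 1, -2, 0], [0, 0, 0, 1]]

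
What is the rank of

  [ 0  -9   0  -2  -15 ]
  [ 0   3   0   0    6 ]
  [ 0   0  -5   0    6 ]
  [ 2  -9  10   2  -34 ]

rank = 4

Swap r1 and r4.
  [ 2  -9  10   2  -34 ]
  [ 0   3   0   0    6 ]
  [ 0   0  -5   0    6 ]
  [ 0  -9   0  -2  -15 ]
Multiply r1 by 1/2.
  [ 1  -9/2   5   1  -17 ]
  [ 0     3   0   0    6 ]
  [ 0     0  -5   0    6 ]
  [ 0    -9   0  -2  -15 ]
Multiply r2 by 1/3.
  [ 1  -9/2   5   1  -17 ]
  [ 0     1   0   0    2 ]
  [ 0     0  -5   0    6 ]
  [ 0    -9   0  -2  -15 ]
Add 9 times r2 to r4.
  [ 1  -9/2   5   1  -17 ]
  [ 0     1   0   0    2 ]
  [ 0     0  -5   0    6 ]
  [ 0     0   0  -2    3 ]
Multiply r3 by -1/5.
  [ 1  -9/2  5   1   -17 ]
  [ 0     1  0   0     2 ]
  [ 0     0  1   0  -6/5 ]
  [ 0     0  0  -2     3 ]
Multiply r4 by -1/2.
  [ 1  -9/2  5  1   -17 ]
  [ 0     1  0  0     2 ]
  [ 0     0  1  0  -6/5 ]
  [ 0     0  0  1  -3/2 ]
Subtract r4 from r1.
  [ 1  -9/2  5  0  -31/2 ]
  [ 0     1  0  0      2 ]
  [ 0     0  1  0   -6/5 ]
  [ 0     0  0  1   -3/2 ]
Subtract 5 times r3 from r1.
  [ 1  -9/2  0  0  -19/2 ]
  [ 0     1  0  0      2 ]
  [ 0     0  1  0   -6/5 ]
  [ 0     0  0  1   -3/2 ]
Add 9/2 times r2 to r1.
  [ 1  0  0  0  -1/2 ]
  [ 0  1  0  0     2 ]
  [ 0  0  1  0  -6/5 ]
  [ 0  0  0  1  -3/2 ]
The reduced form has 4 nonzero rows.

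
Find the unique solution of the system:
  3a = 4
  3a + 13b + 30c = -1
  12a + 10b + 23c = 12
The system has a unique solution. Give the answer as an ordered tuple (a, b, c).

(4/3, -5, 2)

Form the augmented matrix and row-reduce:
  [  3   0   0  |   4 ]
  [  3  13  30  |  -1 ]
  [ 12  10  23  |  12 ]
Multiply R1 by 1/3.
  [  1   0   0  |  4/3 ]
  [  3  13  30  |   -1 ]
  [ 12  10  23  |   12 ]
Subtract 3 times R1 from R2.
  [  1   0   0  |  4/3 ]
  [  0  13  30  |   -5 ]
  [ 12  10  23  |   12 ]
Subtract 12 times R1 from R3.
  [ 1   0   0  |  4/3 ]
  [ 0  13  30  |   -5 ]
  [ 0  10  23  |   -4 ]
Multiply R2 by 1/13.
  [ 1   0      0  |    4/3 ]
  [ 0   1  30/13  |  -5/13 ]
  [ 0  10     23  |     -4 ]
Subtract 10 times R2 from R3.
  [ 1  0      0  |    4/3 ]
  [ 0  1  30/13  |  -5/13 ]
  [ 0  0  -1/13  |  -2/13 ]
Multiply R3 by -13.
  [ 1  0      0  |    4/3 ]
  [ 0  1  30/13  |  -5/13 ]
  [ 0  0      1  |      2 ]
Subtract 30/13 times R3 from R2.
  [ 1  0  0  |  4/3 ]
  [ 0  1  0  |   -5 ]
  [ 0  0  1  |    2 ]
Reading off the last column: a = 4/3, b = -5, c = 2.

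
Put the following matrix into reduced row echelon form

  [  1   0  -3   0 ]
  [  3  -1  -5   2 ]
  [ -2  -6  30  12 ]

R2 -> R2 − 3·R1
  [  1   0  -3   0 ]
  [  0  -1   4   2 ]
  [ -2  -6  30  12 ]
R3 -> R3 + 2·R1
  [ 1   0  -3   0 ]
  [ 0  -1   4   2 ]
  [ 0  -6  24  12 ]
R2 -> -1·R2
  [ 1   0  -3   0 ]
  [ 0   1  -4  -2 ]
  [ 0  -6  24  12 ]
R3 -> R3 + 6·R2
  [ 1  0  -3   0 ]
  [ 0  1  -4  -2 ]
  [ 0  0   0   0 ]

[[1, 0, -3, 0], [0, 1, -4, -2], [0, 0, 0, 0]]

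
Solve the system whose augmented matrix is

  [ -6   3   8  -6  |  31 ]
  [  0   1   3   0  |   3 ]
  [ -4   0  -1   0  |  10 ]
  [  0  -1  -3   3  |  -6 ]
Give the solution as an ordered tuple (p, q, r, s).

(-3, -3, 2, -1)

R1 → -1/6·R1
  [  1  -1/2  -4/3  1  |  -31/6 ]
  [  0     1     3  0  |      3 ]
  [ -4     0    -1  0  |     10 ]
  [  0    -1    -3  3  |     -6 ]
R3 → R3 + 4·R1
  [ 1  -1/2   -4/3  1  |  -31/6 ]
  [ 0     1      3  0  |      3 ]
  [ 0    -2  -19/3  4  |  -32/3 ]
  [ 0    -1     -3  3  |     -6 ]
R3 → R3 + 2·R2
  [ 1  -1/2  -4/3  1  |  -31/6 ]
  [ 0     1     3  0  |      3 ]
  [ 0     0  -1/3  4  |  -14/3 ]
  [ 0    -1    -3  3  |     -6 ]
R4 → R4 + R2
  [ 1  -1/2  -4/3  1  |  -31/6 ]
  [ 0     1     3  0  |      3 ]
  [ 0     0  -1/3  4  |  -14/3 ]
  [ 0     0     0  3  |     -3 ]
R3 → -3·R3
  [ 1  -1/2  -4/3    1  |  -31/6 ]
  [ 0     1     3    0  |      3 ]
  [ 0     0     1  -12  |     14 ]
  [ 0     0     0    3  |     -3 ]
R4 → 1/3·R4
  [ 1  -1/2  -4/3    1  |  -31/6 ]
  [ 0     1     3    0  |      3 ]
  [ 0     0     1  -12  |     14 ]
  [ 0     0     0    1  |     -1 ]
R3 → R3 + 12·R4
  [ 1  -1/2  -4/3  1  |  -31/6 ]
  [ 0     1     3  0  |      3 ]
  [ 0     0     1  0  |      2 ]
  [ 0     0     0  1  |     -1 ]
R1 → R1 − R4
  [ 1  -1/2  -4/3  0  |  -25/6 ]
  [ 0     1     3  0  |      3 ]
  [ 0     0     1  0  |      2 ]
  [ 0     0     0  1  |     -1 ]
R2 → R2 − 3·R3
  [ 1  -1/2  -4/3  0  |  -25/6 ]
  [ 0     1     0  0  |     -3 ]
  [ 0     0     1  0  |      2 ]
  [ 0     0     0  1  |     -1 ]
R1 → R1 + 4/3·R3
  [ 1  -1/2  0  0  |  -3/2 ]
  [ 0     1  0  0  |    -3 ]
  [ 0     0  1  0  |     2 ]
  [ 0     0  0  1  |    -1 ]
R1 → R1 + 1/2·R2
  [ 1  0  0  0  |  -3 ]
  [ 0  1  0  0  |  -3 ]
  [ 0  0  1  0  |   2 ]
  [ 0  0  0  1  |  -1 ]
Reading off the last column: p = -3, q = -3, r = 2, s = -1.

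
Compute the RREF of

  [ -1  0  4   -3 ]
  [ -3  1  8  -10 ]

[[1, 0, -4, 3], [0, 1, -4, -1]]

ρ1 → -1·ρ1
ρ2 → ρ2 + 3·ρ1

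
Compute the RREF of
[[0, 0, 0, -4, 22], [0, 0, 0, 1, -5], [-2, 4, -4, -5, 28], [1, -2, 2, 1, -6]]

[[1, -2, 2, 0, 0], [0, 0, 0, 1, 0], [0, 0, 0, 0, 1], [0, 0, 0, 0, 0]]

r1 <=> r3
  [ -2   4  -4  -5  28 ]
  [  0   0   0   1  -5 ]
  [  0   0   0  -4  22 ]
  [  1  -2   2   1  -6 ]
r1 → -1/2·r1
  [ 1  -2  2  5/2  -14 ]
  [ 0   0  0    1   -5 ]
  [ 0   0  0   -4   22 ]
  [ 1  -2  2    1   -6 ]
r4 → r4 − r1
  [ 1  -2  2   5/2  -14 ]
  [ 0   0  0     1   -5 ]
  [ 0   0  0    -4   22 ]
  [ 0   0  0  -3/2    8 ]
r3 → r3 + 4·r2
  [ 1  -2  2   5/2  -14 ]
  [ 0   0  0     1   -5 ]
  [ 0   0  0     0    2 ]
  [ 0   0  0  -3/2    8 ]
r4 → r4 + 3/2·r2
  [ 1  -2  2  5/2  -14 ]
  [ 0   0  0    1   -5 ]
  [ 0   0  0    0    2 ]
  [ 0   0  0    0  1/2 ]
r3 → 1/2·r3
  [ 1  -2  2  5/2  -14 ]
  [ 0   0  0    1   -5 ]
  [ 0   0  0    0    1 ]
  [ 0   0  0    0  1/2 ]
r4 → r4 − 1/2·r3
  [ 1  -2  2  5/2  -14 ]
  [ 0   0  0    1   -5 ]
  [ 0   0  0    0    1 ]
  [ 0   0  0    0    0 ]
r2 → r2 + 5·r3
  [ 1  -2  2  5/2  -14 ]
  [ 0   0  0    1    0 ]
  [ 0   0  0    0    1 ]
  [ 0   0  0    0    0 ]
r1 → r1 + 14·r3
  [ 1  -2  2  5/2  0 ]
  [ 0   0  0    1  0 ]
  [ 0   0  0    0  1 ]
  [ 0   0  0    0  0 ]
r1 → r1 − 5/2·r2
  [ 1  -2  2  0  0 ]
  [ 0   0  0  1  0 ]
  [ 0   0  0  0  1 ]
  [ 0   0  0  0  0 ]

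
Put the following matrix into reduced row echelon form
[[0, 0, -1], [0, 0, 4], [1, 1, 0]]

R1 <-> R3
  [ 1  1   0 ]
  [ 0  0   4 ]
  [ 0  0  -1 ]
R2 ← 1/4·R2
  [ 1  1   0 ]
  [ 0  0   1 ]
  [ 0  0  -1 ]
R3 ← R3 + R2
  [ 1  1  0 ]
  [ 0  0  1 ]
  [ 0  0  0 ]

[[1, 1, 0], [0, 0, 1], [0, 0, 0]]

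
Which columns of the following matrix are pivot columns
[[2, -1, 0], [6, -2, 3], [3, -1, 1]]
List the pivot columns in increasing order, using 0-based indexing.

0, 1, 2

R1 := 1/2·R1
R2 := R2 − 6·R1
R3 := R3 − 3·R1
R3 := R3 − 1/2·R2
R3 := -2·R3
R2 := R2 − 3·R3
R1 := R1 + 1/2·R2
Pivot columns are the columns containing a leading 1.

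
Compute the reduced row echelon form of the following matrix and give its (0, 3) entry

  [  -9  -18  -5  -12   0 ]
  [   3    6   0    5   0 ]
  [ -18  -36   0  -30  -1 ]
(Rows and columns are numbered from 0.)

ρ1 -> -1/9·ρ1
  [   1    2  5/9  4/3   0 ]
  [   3    6    0    5   0 ]
  [ -18  -36    0  -30  -1 ]
ρ2 -> ρ2 − 3·ρ1
  [   1    2   5/9  4/3   0 ]
  [   0    0  -5/3    1   0 ]
  [ -18  -36     0  -30  -1 ]
ρ3 -> ρ3 + 18·ρ1
  [ 1  2   5/9  4/3   0 ]
  [ 0  0  -5/3    1   0 ]
  [ 0  0    10   -6  -1 ]
ρ2 -> -3/5·ρ2
  [ 1  2  5/9   4/3   0 ]
  [ 0  0    1  -3/5   0 ]
  [ 0  0   10    -6  -1 ]
ρ3 -> ρ3 − 10·ρ2
  [ 1  2  5/9   4/3   0 ]
  [ 0  0    1  -3/5   0 ]
  [ 0  0    0     0  -1 ]
ρ3 -> -1·ρ3
  [ 1  2  5/9   4/3  0 ]
  [ 0  0    1  -3/5  0 ]
  [ 0  0    0     0  1 ]
ρ1 -> ρ1 − 5/9·ρ2
  [ 1  2  0   5/3  0 ]
  [ 0  0  1  -3/5  0 ]
  [ 0  0  0     0  1 ]

5/3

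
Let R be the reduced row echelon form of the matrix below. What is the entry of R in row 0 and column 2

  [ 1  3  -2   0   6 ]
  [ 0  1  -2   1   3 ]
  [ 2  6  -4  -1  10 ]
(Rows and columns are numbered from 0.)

4

R3 -> R3 − 2·R1
  [ 1  3  -2   0   6 ]
  [ 0  1  -2   1   3 ]
  [ 0  0   0  -1  -2 ]
R3 -> -1·R3
  [ 1  3  -2  0  6 ]
  [ 0  1  -2  1  3 ]
  [ 0  0   0  1  2 ]
R2 -> R2 − R3
  [ 1  3  -2  0  6 ]
  [ 0  1  -2  0  1 ]
  [ 0  0   0  1  2 ]
R1 -> R1 − 3·R2
  [ 1  0   4  0  3 ]
  [ 0  1  -2  0  1 ]
  [ 0  0   0  1  2 ]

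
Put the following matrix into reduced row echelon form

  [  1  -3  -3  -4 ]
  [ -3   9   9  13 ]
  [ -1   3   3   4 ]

[[1, -3, -3, 0], [0, 0, 0, 1], [0, 0, 0, 0]]

Add 3 times R1 to R2.
Add R1 to R3.
Add 4 times R2 to R1.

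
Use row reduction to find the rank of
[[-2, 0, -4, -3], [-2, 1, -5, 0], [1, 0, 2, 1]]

r1 ← -1/2·r1
  [  1  0   2  3/2 ]
  [ -2  1  -5    0 ]
  [  1  0   2    1 ]
r2 ← r2 + 2·r1
  [ 1  0   2  3/2 ]
  [ 0  1  -1    3 ]
  [ 1  0   2    1 ]
r3 ← r3 − r1
  [ 1  0   2   3/2 ]
  [ 0  1  -1     3 ]
  [ 0  0   0  -1/2 ]
r3 ← -2·r3
  [ 1  0   2  3/2 ]
  [ 0  1  -1    3 ]
  [ 0  0   0    1 ]
r2 ← r2 − 3·r3
  [ 1  0   2  3/2 ]
  [ 0  1  -1    0 ]
  [ 0  0   0    1 ]
r1 ← r1 − 3/2·r3
  [ 1  0   2  0 ]
  [ 0  1  -1  0 ]
  [ 0  0   0  1 ]
The reduced form has 3 nonzero rows.

rank = 3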